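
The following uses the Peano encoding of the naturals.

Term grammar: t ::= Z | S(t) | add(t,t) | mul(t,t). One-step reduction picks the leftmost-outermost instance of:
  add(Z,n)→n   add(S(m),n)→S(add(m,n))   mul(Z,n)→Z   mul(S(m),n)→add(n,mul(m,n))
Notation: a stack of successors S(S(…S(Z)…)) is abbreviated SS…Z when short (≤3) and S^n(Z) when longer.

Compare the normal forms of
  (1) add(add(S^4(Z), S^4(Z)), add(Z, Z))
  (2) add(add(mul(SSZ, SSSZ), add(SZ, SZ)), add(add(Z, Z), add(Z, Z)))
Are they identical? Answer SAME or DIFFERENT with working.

Term A:
  start: add(add(S^4(Z), S^4(Z)), add(Z, Z))
  [1] add(S(add(SSSZ, S^4(Z))), add(Z, Z))
  [2] S(add(add(SSSZ, S^4(Z)), add(Z, Z)))
  [3] S(add(S(add(SSZ, S^4(Z))), add(Z, Z)))
  [4] S(S(add(add(SSZ, S^4(Z)), add(Z, Z))))
  [5] S(S(add(S(add(SZ, S^4(Z))), add(Z, Z))))
  [6] S(S(S(add(add(SZ, S^4(Z)), add(Z, Z)))))
  [7] S(S(S(add(S(add(Z, S^4(Z))), add(Z, Z)))))
  [8] S(S(S(S(add(add(Z, S^4(Z)), add(Z, Z))))))
  [9] S(S(S(S(add(S^4(Z), add(Z, Z))))))
  [10] S(S(S(S(S(add(SSSZ, add(Z, Z)))))))
  [11] S(S(S(S(S(S(add(SSZ, add(Z, Z))))))))
  [12] S(S(S(S(S(S(S(add(SZ, add(Z, Z)))))))))
  [13] S(S(S(S(S(S(S(S(add(Z, add(Z, Z))))))))))
  [14] S(S(S(S(S(S(S(S(add(Z, Z)))))))))
  [15] S^8(Z)

Term B:
  start: add(add(mul(SSZ, SSSZ), add(SZ, SZ)), add(add(Z, Z), add(Z, Z)))
  [1] add(add(add(SSSZ, mul(SZ, SSSZ)), add(SZ, SZ)), add(add(Z, Z), add(Z, Z)))
  [2] add(add(S(add(SSZ, mul(SZ, SSSZ))), add(SZ, SZ)), add(add(Z, Z), add(Z, Z)))
  [3] add(S(add(add(SSZ, mul(SZ, SSSZ)), add(SZ, SZ))), add(add(Z, Z), add(Z, Z)))
  [4] S(add(add(add(SSZ, mul(SZ, SSSZ)), add(SZ, SZ)), add(add(Z, Z), add(Z, Z))))
  [5] S(add(add(S(add(SZ, mul(SZ, SSSZ))), add(SZ, SZ)), add(add(Z, Z), add(Z, Z))))
  [6] S(add(S(add(add(SZ, mul(SZ, SSSZ)), add(SZ, SZ))), add(add(Z, Z), add(Z, Z))))
  [7] S(S(add(add(add(SZ, mul(SZ, SSSZ)), add(SZ, SZ)), add(add(Z, Z), add(Z, Z)))))
  [8] S(S(add(add(S(add(Z, mul(SZ, SSSZ))), add(SZ, SZ)), add(add(Z, Z), add(Z, Z)))))
  [9] S(S(add(S(add(add(Z, mul(SZ, SSSZ)), add(SZ, SZ))), add(add(Z, Z), add(Z, Z)))))
  [10] S(S(S(add(add(add(Z, mul(SZ, SSSZ)), add(SZ, SZ)), add(add(Z, Z), add(Z, Z))))))
  [11] S(S(S(add(add(mul(SZ, SSSZ), add(SZ, SZ)), add(add(Z, Z), add(Z, Z))))))
  [12] S(S(S(add(add(add(SSSZ, mul(Z, SSSZ)), add(SZ, SZ)), add(add(Z, Z), add(Z, Z))))))
  [13] S(S(S(add(add(S(add(SSZ, mul(Z, SSSZ))), add(SZ, SZ)), add(add(Z, Z), add(Z, Z))))))
  [14] S(S(S(add(S(add(add(SSZ, mul(Z, SSSZ)), add(SZ, SZ))), add(add(Z, Z), add(Z, Z))))))
  [15] S(S(S(S(add(add(add(SSZ, mul(Z, SSSZ)), add(SZ, SZ)), add(add(Z, Z), add(Z, Z)))))))
  [16] S(S(S(S(add(add(S(add(SZ, mul(Z, SSSZ))), add(SZ, SZ)), add(add(Z, Z), add(Z, Z)))))))
  [17] S(S(S(S(add(S(add(add(SZ, mul(Z, SSSZ)), add(SZ, SZ))), add(add(Z, Z), add(Z, Z)))))))
  [18] S(S(S(S(S(add(add(add(SZ, mul(Z, SSSZ)), add(SZ, SZ)), add(add(Z, Z), add(Z, Z))))))))
  [19] S(S(S(S(S(add(add(S(add(Z, mul(Z, SSSZ))), add(SZ, SZ)), add(add(Z, Z), add(Z, Z))))))))
  [20] S(S(S(S(S(add(S(add(add(Z, mul(Z, SSSZ)), add(SZ, SZ))), add(add(Z, Z), add(Z, Z))))))))
  [21] S(S(S(S(S(S(add(add(add(Z, mul(Z, SSSZ)), add(SZ, SZ)), add(add(Z, Z), add(Z, Z)))))))))
  [22] S(S(S(S(S(S(add(add(mul(Z, SSSZ), add(SZ, SZ)), add(add(Z, Z), add(Z, Z)))))))))
  [23] S(S(S(S(S(S(add(add(Z, add(SZ, SZ)), add(add(Z, Z), add(Z, Z)))))))))
  [24] S(S(S(S(S(S(add(add(SZ, SZ), add(add(Z, Z), add(Z, Z)))))))))
  [25] S(S(S(S(S(S(add(S(add(Z, SZ)), add(add(Z, Z), add(Z, Z)))))))))
  [26] S(S(S(S(S(S(S(add(add(Z, SZ), add(add(Z, Z), add(Z, Z))))))))))
  [27] S(S(S(S(S(S(S(add(SZ, add(add(Z, Z), add(Z, Z))))))))))
  [28] S(S(S(S(S(S(S(S(add(Z, add(add(Z, Z), add(Z, Z)))))))))))
  [29] S(S(S(S(S(S(S(S(add(add(Z, Z), add(Z, Z))))))))))
  [30] S(S(S(S(S(S(S(S(add(Z, add(Z, Z))))))))))
  [31] S(S(S(S(S(S(S(S(add(Z, Z)))))))))
  [32] S^8(Z)

Answer: SAME — A ⇓ S^8(Z), B ⇓ S^8(Z)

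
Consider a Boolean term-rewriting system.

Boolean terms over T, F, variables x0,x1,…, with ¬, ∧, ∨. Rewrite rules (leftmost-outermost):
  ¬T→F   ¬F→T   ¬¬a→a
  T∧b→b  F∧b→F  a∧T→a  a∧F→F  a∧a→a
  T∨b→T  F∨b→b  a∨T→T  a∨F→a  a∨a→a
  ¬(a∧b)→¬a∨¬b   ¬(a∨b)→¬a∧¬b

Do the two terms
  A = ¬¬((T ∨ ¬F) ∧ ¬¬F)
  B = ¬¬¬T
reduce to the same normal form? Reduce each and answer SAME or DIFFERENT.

Answer: SAME — A ⇓ F, B ⇓ F

Reduction:
Term A:
  start: ¬¬((T ∨ ¬F) ∧ ¬¬F)
  →1  (T ∨ ¬F) ∧ ¬¬F
  →2  T ∧ ¬¬F
  →3  ¬¬F
  →4  F

Term B:
  start: ¬¬¬T
  →1  ¬T
  →2  F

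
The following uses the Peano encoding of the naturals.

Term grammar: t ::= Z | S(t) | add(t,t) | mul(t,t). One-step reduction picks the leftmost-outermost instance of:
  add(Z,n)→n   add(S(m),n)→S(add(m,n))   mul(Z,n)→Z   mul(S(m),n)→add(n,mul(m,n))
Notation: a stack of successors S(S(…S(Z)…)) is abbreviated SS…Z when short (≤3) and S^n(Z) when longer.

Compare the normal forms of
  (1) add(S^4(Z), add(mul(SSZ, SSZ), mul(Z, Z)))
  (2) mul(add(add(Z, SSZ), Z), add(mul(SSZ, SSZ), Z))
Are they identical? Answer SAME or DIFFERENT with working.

Term A:
  start: add(S^4(Z), add(mul(SSZ, SSZ), mul(Z, Z)))
  step 1: S(add(SSSZ, add(mul(SSZ, SSZ), mul(Z, Z))))
  step 2: S(S(add(SSZ, add(mul(SSZ, SSZ), mul(Z, Z)))))
  step 3: S(S(S(add(SZ, add(mul(SSZ, SSZ), mul(Z, Z))))))
  step 4: S(S(S(S(add(Z, add(mul(SSZ, SSZ), mul(Z, Z)))))))
  step 5: S(S(S(S(add(mul(SSZ, SSZ), mul(Z, Z))))))
  step 6: S(S(S(S(add(add(SSZ, mul(SZ, SSZ)), mul(Z, Z))))))
  step 7: S(S(S(S(add(S(add(SZ, mul(SZ, SSZ))), mul(Z, Z))))))
  step 8: S(S(S(S(S(add(add(SZ, mul(SZ, SSZ)), mul(Z, Z)))))))
  step 9: S(S(S(S(S(add(S(add(Z, mul(SZ, SSZ))), mul(Z, Z)))))))
  step 10: S(S(S(S(S(S(add(add(Z, mul(SZ, SSZ)), mul(Z, Z))))))))
  step 11: S(S(S(S(S(S(add(mul(SZ, SSZ), mul(Z, Z))))))))
  step 12: S(S(S(S(S(S(add(add(SSZ, mul(Z, SSZ)), mul(Z, Z))))))))
  step 13: S(S(S(S(S(S(add(S(add(SZ, mul(Z, SSZ))), mul(Z, Z))))))))
  step 14: S(S(S(S(S(S(S(add(add(SZ, mul(Z, SSZ)), mul(Z, Z)))))))))
  step 15: S(S(S(S(S(S(S(add(S(add(Z, mul(Z, SSZ))), mul(Z, Z)))))))))
  step 16: S(S(S(S(S(S(S(S(add(add(Z, mul(Z, SSZ)), mul(Z, Z))))))))))
  step 17: S(S(S(S(S(S(S(S(add(mul(Z, SSZ), mul(Z, Z))))))))))
  step 18: S(S(S(S(S(S(S(S(add(Z, mul(Z, Z))))))))))
  step 19: S(S(S(S(S(S(S(S(mul(Z, Z)))))))))
  step 20: S^8(Z)

Term B:
  start: mul(add(add(Z, SSZ), Z), add(mul(SSZ, SSZ), Z))
  step 1: mul(add(SSZ, Z), add(mul(SSZ, SSZ), Z))
  step 2: mul(S(add(SZ, Z)), add(mul(SSZ, SSZ), Z))
  step 3: add(add(mul(SSZ, SSZ), Z), mul(add(SZ, Z), add(mul(SSZ, SSZ), Z)))
  step 4: add(add(add(SSZ, mul(SZ, SSZ)), Z), mul(add(SZ, Z), add(mul(SSZ, SSZ), Z)))
  step 5: add(add(S(add(SZ, mul(SZ, SSZ))), Z), mul(add(SZ, Z), add(mul(SSZ, SSZ), Z)))
  step 6: add(S(add(add(SZ, mul(SZ, SSZ)), Z)), mul(add(SZ, Z), add(mul(SSZ, SSZ), Z)))
  step 7: S(add(add(add(SZ, mul(SZ, SSZ)), Z), mul(add(SZ, Z), add(mul(SSZ, SSZ), Z))))
  step 8: S(add(add(S(add(Z, mul(SZ, SSZ))), Z), mul(add(SZ, Z), add(mul(SSZ, SSZ), Z))))
  step 9: S(add(S(add(add(Z, mul(SZ, SSZ)), Z)), mul(add(SZ, Z), add(mul(SSZ, SSZ), Z))))
  step 10: S(S(add(add(add(Z, mul(SZ, SSZ)), Z), mul(add(SZ, Z), add(mul(SSZ, SSZ), Z)))))
  step 11: S(S(add(add(mul(SZ, SSZ), Z), mul(add(SZ, Z), add(mul(SSZ, SSZ), Z)))))
  step 12: S(S(add(add(add(SSZ, mul(Z, SSZ)), Z), mul(add(SZ, Z), add(mul(SSZ, SSZ), Z)))))
  step 13: S(S(add(add(S(add(SZ, mul(Z, SSZ))), Z), mul(add(SZ, Z), add(mul(SSZ, SSZ), Z)))))
  step 14: S(S(add(S(add(add(SZ, mul(Z, SSZ)), Z)), mul(add(SZ, Z), add(mul(SSZ, SSZ), Z)))))
  step 15: S(S(S(add(add(add(SZ, mul(Z, SSZ)), Z), mul(add(SZ, Z), add(mul(SSZ, SSZ), Z))))))
  step 16: S(S(S(add(add(S(add(Z, mul(Z, SSZ))), Z), mul(add(SZ, Z), add(mul(SSZ, SSZ), Z))))))
  step 17: S(S(S(add(S(add(add(Z, mul(Z, SSZ)), Z)), mul(add(SZ, Z), add(mul(SSZ, SSZ), Z))))))
  step 18: S(S(S(S(add(add(add(Z, mul(Z, SSZ)), Z), mul(add(SZ, Z), add(mul(SSZ, SSZ), Z)))))))
  step 19: S(S(S(S(add(add(mul(Z, SSZ), Z), mul(add(SZ, Z), add(mul(SSZ, SSZ), Z)))))))
  step 20: S(S(S(S(add(add(Z, Z), mul(add(SZ, Z), add(mul(SSZ, SSZ), Z)))))))
  step 21: S(S(S(S(add(Z, mul(add(SZ, Z), add(mul(SSZ, SSZ), Z)))))))
  step 22: S(S(S(S(mul(add(SZ, Z), add(mul(SSZ, SSZ), Z))))))
  step 23: S(S(S(S(mul(S(add(Z, Z)), add(mul(SSZ, SSZ), Z))))))
  step 24: S(S(S(S(add(add(mul(SSZ, SSZ), Z), mul(add(Z, Z), add(mul(SSZ, SSZ), Z)))))))
  step 25: S(S(S(S(add(add(add(SSZ, mul(SZ, SSZ)), Z), mul(add(Z, Z), add(mul(SSZ, SSZ), Z)))))))
  step 26: S(S(S(S(add(add(S(add(SZ, mul(SZ, SSZ))), Z), mul(add(Z, Z), add(mul(SSZ, SSZ), Z)))))))
  step 27: S(S(S(S(add(S(add(add(SZ, mul(SZ, SSZ)), Z)), mul(add(Z, Z), add(mul(SSZ, SSZ), Z)))))))
  step 28: S(S(S(S(S(add(add(add(SZ, mul(SZ, SSZ)), Z), mul(add(Z, Z), add(mul(SSZ, SSZ), Z))))))))
  step 29: S(S(S(S(S(add(add(S(add(Z, mul(SZ, SSZ))), Z), mul(add(Z, Z), add(mul(SSZ, SSZ), Z))))))))
  step 30: S(S(S(S(S(add(S(add(add(Z, mul(SZ, SSZ)), Z)), mul(add(Z, Z), add(mul(SSZ, SSZ), Z))))))))
  step 31: S(S(S(S(S(S(add(add(add(Z, mul(SZ, SSZ)), Z), mul(add(Z, Z), add(mul(SSZ, SSZ), Z)))))))))
  step 32: S(S(S(S(S(S(add(add(mul(SZ, SSZ), Z), mul(add(Z, Z), add(mul(SSZ, SSZ), Z)))))))))
  step 33: S(S(S(S(S(S(add(add(add(SSZ, mul(Z, SSZ)), Z), mul(add(Z, Z), add(mul(SSZ, SSZ), Z)))))))))
  step 34: S(S(S(S(S(S(add(add(S(add(SZ, mul(Z, SSZ))), Z), mul(add(Z, Z), add(mul(SSZ, SSZ), Z)))))))))
  step 35: S(S(S(S(S(S(add(S(add(add(SZ, mul(Z, SSZ)), Z)), mul(add(Z, Z), add(mul(SSZ, SSZ), Z)))))))))
  step 36: S(S(S(S(S(S(S(add(add(add(SZ, mul(Z, SSZ)), Z), mul(add(Z, Z), add(mul(SSZ, SSZ), Z))))))))))
  step 37: S(S(S(S(S(S(S(add(add(S(add(Z, mul(Z, SSZ))), Z), mul(add(Z, Z), add(mul(SSZ, SSZ), Z))))))))))
  step 38: S(S(S(S(S(S(S(add(S(add(add(Z, mul(Z, SSZ)), Z)), mul(add(Z, Z), add(mul(SSZ, SSZ), Z))))))))))
  step 39: S(S(S(S(S(S(S(S(add(add(add(Z, mul(Z, SSZ)), Z), mul(add(Z, Z), add(mul(SSZ, SSZ), Z)))))))))))
  step 40: S(S(S(S(S(S(S(S(add(add(mul(Z, SSZ), Z), mul(add(Z, Z), add(mul(SSZ, SSZ), Z)))))))))))
  step 41: S(S(S(S(S(S(S(S(add(add(Z, Z), mul(add(Z, Z), add(mul(SSZ, SSZ), Z)))))))))))
  step 42: S(S(S(S(S(S(S(S(add(Z, mul(add(Z, Z), add(mul(SSZ, SSZ), Z)))))))))))
  step 43: S(S(S(S(S(S(S(S(mul(add(Z, Z), add(mul(SSZ, SSZ), Z))))))))))
  step 44: S(S(S(S(S(S(S(S(mul(Z, add(mul(SSZ, SSZ), Z))))))))))
  step 45: S^8(Z)

Answer: SAME — A ⇓ S^8(Z), B ⇓ S^8(Z)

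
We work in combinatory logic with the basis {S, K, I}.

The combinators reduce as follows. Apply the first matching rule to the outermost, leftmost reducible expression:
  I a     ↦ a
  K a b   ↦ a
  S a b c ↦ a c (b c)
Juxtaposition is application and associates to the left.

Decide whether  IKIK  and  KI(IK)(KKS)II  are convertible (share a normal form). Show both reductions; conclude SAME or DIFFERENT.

Term A:
  start: IKIK
  →1  KIK
  →2  I

Term B:
  start: KI(IK)(KKS)II
  →1  I(KKS)II
  →2  KKSII
  →3  KII
  →4  I

Answer: SAME — A ⇓ I, B ⇓ I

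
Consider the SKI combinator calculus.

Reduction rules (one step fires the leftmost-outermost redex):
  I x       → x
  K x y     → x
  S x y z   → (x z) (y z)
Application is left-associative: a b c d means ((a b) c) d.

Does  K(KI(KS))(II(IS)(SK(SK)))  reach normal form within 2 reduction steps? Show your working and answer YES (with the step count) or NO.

Answer: YES — reaches normal form I in 2 ≤ 2 steps

Derivation:
  start: K(KI(KS))(II(IS)(SK(SK)))
  step 1: KI(KS)
  step 2: I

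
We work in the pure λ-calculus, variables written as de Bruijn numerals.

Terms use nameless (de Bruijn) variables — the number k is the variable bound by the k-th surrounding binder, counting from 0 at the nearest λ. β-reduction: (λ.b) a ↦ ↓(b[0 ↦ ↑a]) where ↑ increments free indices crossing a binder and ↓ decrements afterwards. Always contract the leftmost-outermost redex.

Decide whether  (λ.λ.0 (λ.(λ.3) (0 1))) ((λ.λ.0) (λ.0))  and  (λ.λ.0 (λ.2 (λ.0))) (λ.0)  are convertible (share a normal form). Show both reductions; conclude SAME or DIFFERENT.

Term A:
  start: (λ.λ.0 (λ.(λ.3) (0 1))) ((λ.λ.0) (λ.0))
  →1  λ.0 (λ.(λ.(λ.λ.0) (λ.0)) (0 1))
  →2  λ.0 (λ.(λ.λ.0) (λ.0))
  →3  λ.0 (λ.λ.0)

Term B:
  start: (λ.λ.0 (λ.2 (λ.0))) (λ.0)
  →1  λ.0 (λ.(λ.0) (λ.0))
  →2  λ.0 (λ.λ.0)

Answer: SAME — A ⇓ λ.0 (λ.λ.0), B ⇓ λ.0 (λ.λ.0)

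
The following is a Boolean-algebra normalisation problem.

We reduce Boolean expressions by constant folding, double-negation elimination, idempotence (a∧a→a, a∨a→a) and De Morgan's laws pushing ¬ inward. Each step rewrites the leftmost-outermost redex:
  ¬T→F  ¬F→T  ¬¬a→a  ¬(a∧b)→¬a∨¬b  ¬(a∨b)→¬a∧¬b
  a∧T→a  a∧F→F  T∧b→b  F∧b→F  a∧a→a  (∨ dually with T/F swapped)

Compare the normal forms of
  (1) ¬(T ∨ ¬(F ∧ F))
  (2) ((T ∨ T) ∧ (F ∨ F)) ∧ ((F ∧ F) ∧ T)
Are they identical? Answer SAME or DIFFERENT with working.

Answer: SAME — A ⇓ F, B ⇓ F

Working:
Term A:
  start: ¬(T ∨ ¬(F ∧ F))
  [1] ¬T ∧ ¬¬(F ∧ F)
  [2] F ∧ ¬¬(F ∧ F)
  [3] F

Term B:
  start: ((T ∨ T) ∧ (F ∨ F)) ∧ ((F ∧ F) ∧ T)
  [1] (T ∧ (F ∨ F)) ∧ ((F ∧ F) ∧ T)
  [2] (F ∨ F) ∧ ((F ∧ F) ∧ T)
  [3] F ∧ ((F ∧ F) ∧ T)
  [4] F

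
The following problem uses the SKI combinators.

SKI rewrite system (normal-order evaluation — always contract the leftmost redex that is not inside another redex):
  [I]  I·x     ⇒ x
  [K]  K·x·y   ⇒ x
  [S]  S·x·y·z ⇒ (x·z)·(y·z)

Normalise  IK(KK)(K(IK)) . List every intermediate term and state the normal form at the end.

  start: IK(KK)(K(IK))
  step 1: K(KK)(K(IK))
  step 2: KK

Answer: normal form = KK  (in 2 steps)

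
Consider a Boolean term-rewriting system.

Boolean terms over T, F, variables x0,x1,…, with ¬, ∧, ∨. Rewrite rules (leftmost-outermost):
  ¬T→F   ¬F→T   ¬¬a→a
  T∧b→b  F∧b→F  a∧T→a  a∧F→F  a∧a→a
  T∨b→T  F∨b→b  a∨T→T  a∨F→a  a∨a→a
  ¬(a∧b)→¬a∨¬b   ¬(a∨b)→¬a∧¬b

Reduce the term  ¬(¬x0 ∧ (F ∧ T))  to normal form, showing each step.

Answer: normal form = T  (in 6 steps)

Derivation:
  start: ¬(¬x0 ∧ (F ∧ T))
  [1] ¬¬x0 ∨ ¬(F ∧ T)
  [2] x0 ∨ ¬(F ∧ T)
  [3] x0 ∨ (¬F ∨ ¬T)
  [4] x0 ∨ (T ∨ ¬T)
  [5] x0 ∨ T
  [6] T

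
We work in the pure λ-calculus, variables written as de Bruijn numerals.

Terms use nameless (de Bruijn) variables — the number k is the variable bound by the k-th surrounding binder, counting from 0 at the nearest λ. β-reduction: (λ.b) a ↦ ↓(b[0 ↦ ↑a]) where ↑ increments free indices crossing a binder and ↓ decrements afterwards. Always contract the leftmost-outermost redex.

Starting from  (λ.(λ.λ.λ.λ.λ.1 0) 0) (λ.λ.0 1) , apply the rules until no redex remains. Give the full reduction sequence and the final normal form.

  start: (λ.(λ.λ.λ.λ.λ.1 0) 0) (λ.λ.0 1)
  step 1: (λ.λ.λ.λ.λ.1 0) (λ.λ.0 1)
  step 2: λ.λ.λ.λ.1 0

Answer: normal form = λ.λ.λ.λ.1 0  (in 2 steps)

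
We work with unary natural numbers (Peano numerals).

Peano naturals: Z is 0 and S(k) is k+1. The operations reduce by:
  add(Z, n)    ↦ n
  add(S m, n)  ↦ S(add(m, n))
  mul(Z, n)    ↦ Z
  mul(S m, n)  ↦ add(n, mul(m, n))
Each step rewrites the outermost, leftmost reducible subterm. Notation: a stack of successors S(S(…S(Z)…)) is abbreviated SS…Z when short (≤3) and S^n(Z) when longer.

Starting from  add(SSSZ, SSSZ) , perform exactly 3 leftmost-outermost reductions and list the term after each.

  start: add(SSSZ, SSSZ)
  [1] S(add(SSZ, SSSZ))
  [2] S(S(add(SZ, SSSZ)))
  [3] S(S(S(add(Z, SSSZ))))

Answer: after 3 steps: S(S(S(add(Z, SSSZ))))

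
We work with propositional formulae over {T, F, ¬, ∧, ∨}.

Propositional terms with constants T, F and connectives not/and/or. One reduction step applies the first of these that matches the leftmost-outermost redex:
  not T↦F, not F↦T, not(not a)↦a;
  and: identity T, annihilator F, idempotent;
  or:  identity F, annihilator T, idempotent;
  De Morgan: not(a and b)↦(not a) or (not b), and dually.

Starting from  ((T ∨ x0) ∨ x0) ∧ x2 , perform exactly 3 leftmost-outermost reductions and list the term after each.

Answer: after 3 steps: x2

Derivation:
  start: ((T ∨ x0) ∨ x0) ∧ x2
  [1] (T ∨ x0) ∧ x2
  [2] T ∧ x2
  [3] x2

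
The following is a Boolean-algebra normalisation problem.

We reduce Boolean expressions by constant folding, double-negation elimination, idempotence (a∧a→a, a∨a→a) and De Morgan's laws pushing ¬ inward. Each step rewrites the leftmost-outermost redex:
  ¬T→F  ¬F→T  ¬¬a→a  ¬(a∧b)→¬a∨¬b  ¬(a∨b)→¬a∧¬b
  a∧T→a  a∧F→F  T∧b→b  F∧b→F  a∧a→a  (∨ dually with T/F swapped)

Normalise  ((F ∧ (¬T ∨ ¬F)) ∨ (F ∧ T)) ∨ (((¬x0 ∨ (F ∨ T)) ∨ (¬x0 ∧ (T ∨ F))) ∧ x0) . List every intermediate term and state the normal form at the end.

Answer: normal form = x0  (in 8 steps)

Working:
  start: ((F ∧ (¬T ∨ ¬F)) ∨ (F ∧ T)) ∨ (((¬x0 ∨ (F ∨ T)) ∨ (¬x0 ∧ (T ∨ F))) ∧ x0)
  [1] (F ∨ (F ∧ T)) ∨ (((¬x0 ∨ (F ∨ T)) ∨ (¬x0 ∧ (T ∨ F))) ∧ x0)
  [2] (F ∧ T) ∨ (((¬x0 ∨ (F ∨ T)) ∨ (¬x0 ∧ (T ∨ F))) ∧ x0)
  [3] F ∨ (((¬x0 ∨ (F ∨ T)) ∨ (¬x0 ∧ (T ∨ F))) ∧ x0)
  [4] ((¬x0 ∨ (F ∨ T)) ∨ (¬x0 ∧ (T ∨ F))) ∧ x0
  [5] ((¬x0 ∨ T) ∨ (¬x0 ∧ (T ∨ F))) ∧ x0
  [6] (T ∨ (¬x0 ∧ (T ∨ F))) ∧ x0
  [7] T ∧ x0
  [8] x0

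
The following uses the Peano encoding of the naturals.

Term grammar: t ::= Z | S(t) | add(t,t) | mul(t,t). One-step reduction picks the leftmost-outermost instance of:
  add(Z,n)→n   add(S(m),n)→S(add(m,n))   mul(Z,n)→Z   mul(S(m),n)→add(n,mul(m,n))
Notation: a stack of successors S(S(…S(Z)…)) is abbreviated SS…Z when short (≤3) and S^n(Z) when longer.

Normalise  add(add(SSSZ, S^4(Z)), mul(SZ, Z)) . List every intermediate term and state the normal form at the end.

  start: add(add(SSSZ, S^4(Z)), mul(SZ, Z))
  step 1: add(S(add(SSZ, S^4(Z))), mul(SZ, Z))
  step 2: S(add(add(SSZ, S^4(Z)), mul(SZ, Z)))
  step 3: S(add(S(add(SZ, S^4(Z))), mul(SZ, Z)))
  step 4: S(S(add(add(SZ, S^4(Z)), mul(SZ, Z))))
  step 5: S(S(add(S(add(Z, S^4(Z))), mul(SZ, Z))))
  step 6: S(S(S(add(add(Z, S^4(Z)), mul(SZ, Z)))))
  step 7: S(S(S(add(S^4(Z), mul(SZ, Z)))))
  step 8: S(S(S(S(add(SSSZ, mul(SZ, Z))))))
  step 9: S(S(S(S(S(add(SSZ, mul(SZ, Z)))))))
  step 10: S(S(S(S(S(S(add(SZ, mul(SZ, Z))))))))
  step 11: S(S(S(S(S(S(S(add(Z, mul(SZ, Z)))))))))
  step 12: S(S(S(S(S(S(S(mul(SZ, Z))))))))
  step 13: S(S(S(S(S(S(S(add(Z, mul(Z, Z)))))))))
  step 14: S(S(S(S(S(S(S(mul(Z, Z))))))))
  step 15: S^7(Z)

Answer: normal form = S^7(Z)  (in 15 steps)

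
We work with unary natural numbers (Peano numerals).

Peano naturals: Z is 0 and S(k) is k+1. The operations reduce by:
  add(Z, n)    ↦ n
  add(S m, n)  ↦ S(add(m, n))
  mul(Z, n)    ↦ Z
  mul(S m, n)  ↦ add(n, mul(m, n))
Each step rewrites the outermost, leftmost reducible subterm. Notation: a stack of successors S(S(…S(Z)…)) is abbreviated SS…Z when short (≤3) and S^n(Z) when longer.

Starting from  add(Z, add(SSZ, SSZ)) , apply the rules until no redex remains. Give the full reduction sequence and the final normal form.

  start: add(Z, add(SSZ, SSZ))
  step 1: add(SSZ, SSZ)
  step 2: S(add(SZ, SSZ))
  step 3: S(S(add(Z, SSZ)))
  step 4: S^4(Z)

Answer: normal form = S^4(Z)  (in 4 steps)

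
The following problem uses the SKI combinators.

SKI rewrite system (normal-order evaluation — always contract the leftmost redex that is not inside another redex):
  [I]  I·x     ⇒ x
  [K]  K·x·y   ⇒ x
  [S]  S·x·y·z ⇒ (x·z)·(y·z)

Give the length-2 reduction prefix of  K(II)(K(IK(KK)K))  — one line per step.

Answer: after 2 steps: I

Working:
  start: K(II)(K(IK(KK)K))
  step 1: II
  step 2: I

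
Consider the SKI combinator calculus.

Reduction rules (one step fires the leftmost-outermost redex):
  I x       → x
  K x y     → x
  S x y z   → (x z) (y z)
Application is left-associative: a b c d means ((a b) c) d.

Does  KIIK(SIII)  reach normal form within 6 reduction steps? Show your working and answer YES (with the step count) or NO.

  start: KIIK(SIII)
  step 1: IK(SIII)
  step 2: K(SIII)
  step 3: K(II(II))
  step 4: K(I(II))
  step 5: K(II)
  step 6: KI

Answer: YES — reaches normal form KI in 6 ≤ 6 steps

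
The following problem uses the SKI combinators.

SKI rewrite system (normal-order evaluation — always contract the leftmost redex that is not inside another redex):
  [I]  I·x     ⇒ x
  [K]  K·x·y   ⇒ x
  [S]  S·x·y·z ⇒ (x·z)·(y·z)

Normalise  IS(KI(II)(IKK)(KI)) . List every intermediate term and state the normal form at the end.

  start: IS(KI(II)(IKK)(KI))
  step 1: S(KI(II)(IKK)(KI))
  step 2: S(I(IKK)(KI))
  step 3: S(IKK(KI))
  step 4: S(KK(KI))
  step 5: SK

Answer: normal form = SK  (in 5 steps)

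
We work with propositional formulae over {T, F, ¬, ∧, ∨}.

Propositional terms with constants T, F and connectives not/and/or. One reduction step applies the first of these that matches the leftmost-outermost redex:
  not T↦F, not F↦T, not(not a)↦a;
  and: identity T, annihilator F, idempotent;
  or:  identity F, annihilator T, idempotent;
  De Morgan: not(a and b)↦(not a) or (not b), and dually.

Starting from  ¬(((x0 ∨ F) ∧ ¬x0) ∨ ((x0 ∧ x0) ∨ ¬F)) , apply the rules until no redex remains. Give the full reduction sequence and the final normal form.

Answer: normal form = F  (in 12 steps)

Derivation:
  start: ¬(((x0 ∨ F) ∧ ¬x0) ∨ ((x0 ∧ x0) ∨ ¬F))
  →1  ¬((x0 ∨ F) ∧ ¬x0) ∧ ¬((x0 ∧ x0) ∨ ¬F)
  →2  (¬(x0 ∨ F) ∨ ¬¬x0) ∧ ¬((x0 ∧ x0) ∨ ¬F)
  →3  ((¬x0 ∧ ¬F) ∨ ¬¬x0) ∧ ¬((x0 ∧ x0) ∨ ¬F)
  →4  ((¬x0 ∧ T) ∨ ¬¬x0) ∧ ¬((x0 ∧ x0) ∨ ¬F)
  →5  (¬x0 ∨ ¬¬x0) ∧ ¬((x0 ∧ x0) ∨ ¬F)
  →6  (¬x0 ∨ x0) ∧ ¬((x0 ∧ x0) ∨ ¬F)
  →7  (¬x0 ∨ x0) ∧ (¬(x0 ∧ x0) ∧ ¬¬F)
  →8  (¬x0 ∨ x0) ∧ ((¬x0 ∨ ¬x0) ∧ ¬¬F)
  →9  (¬x0 ∨ x0) ∧ (¬x0 ∧ ¬¬F)
  →10  (¬x0 ∨ x0) ∧ (¬x0 ∧ F)
  →11  (¬x0 ∨ x0) ∧ F
  →12  F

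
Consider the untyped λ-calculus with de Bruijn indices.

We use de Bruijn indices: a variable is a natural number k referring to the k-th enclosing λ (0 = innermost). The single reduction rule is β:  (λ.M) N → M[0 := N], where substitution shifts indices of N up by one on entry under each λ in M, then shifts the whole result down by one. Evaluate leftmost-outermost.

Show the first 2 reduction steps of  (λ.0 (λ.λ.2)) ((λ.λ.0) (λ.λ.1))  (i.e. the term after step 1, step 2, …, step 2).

  start: (λ.0 (λ.λ.2)) ((λ.λ.0) (λ.λ.1))
  [1] (λ.λ.0) (λ.λ.1) (λ.λ.(λ.λ.0) (λ.λ.1))
  [2] (λ.0) (λ.λ.(λ.λ.0) (λ.λ.1))

Answer: after 2 steps: (λ.0) (λ.λ.(λ.λ.0) (λ.λ.1))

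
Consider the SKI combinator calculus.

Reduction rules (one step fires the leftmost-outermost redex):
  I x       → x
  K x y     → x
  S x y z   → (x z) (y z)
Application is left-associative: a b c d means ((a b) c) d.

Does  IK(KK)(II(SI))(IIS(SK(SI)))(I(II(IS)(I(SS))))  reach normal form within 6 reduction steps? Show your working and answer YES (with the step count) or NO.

  start: IK(KK)(II(SI))(IIS(SK(SI)))(I(II(IS)(I(SS))))
  [1] K(KK)(II(SI))(IIS(SK(SI)))(I(II(IS)(I(SS))))
  [2] KK(IIS(SK(SI)))(I(II(IS)(I(SS))))
  [3] K(I(II(IS)(I(SS))))
  [4] K(II(IS)(I(SS)))
  [5] K(I(IS)(I(SS)))
  [6] K(IS(I(SS)))

Answer: NO — after 6 steps the term is K(IS(I(SS))), not yet normal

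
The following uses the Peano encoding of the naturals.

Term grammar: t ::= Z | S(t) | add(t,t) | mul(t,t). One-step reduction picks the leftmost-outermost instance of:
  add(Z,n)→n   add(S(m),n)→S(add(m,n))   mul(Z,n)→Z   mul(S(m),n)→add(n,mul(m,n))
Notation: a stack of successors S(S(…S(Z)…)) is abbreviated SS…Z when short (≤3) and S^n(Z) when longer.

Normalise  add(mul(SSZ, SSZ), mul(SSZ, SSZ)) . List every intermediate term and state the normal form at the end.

  start: add(mul(SSZ, SSZ), mul(SSZ, SSZ))
  [1] add(add(SSZ, mul(SZ, SSZ)), mul(SSZ, SSZ))
  [2] add(S(add(SZ, mul(SZ, SSZ))), mul(SSZ, SSZ))
  [3] S(add(add(SZ, mul(SZ, SSZ)), mul(SSZ, SSZ)))
  [4] S(add(S(add(Z, mul(SZ, SSZ))), mul(SSZ, SSZ)))
  [5] S(S(add(add(Z, mul(SZ, SSZ)), mul(SSZ, SSZ))))
  [6] S(S(add(mul(SZ, SSZ), mul(SSZ, SSZ))))
  [7] S(S(add(add(SSZ, mul(Z, SSZ)), mul(SSZ, SSZ))))
  [8] S(S(add(S(add(SZ, mul(Z, SSZ))), mul(SSZ, SSZ))))
  [9] S(S(S(add(add(SZ, mul(Z, SSZ)), mul(SSZ, SSZ)))))
  [10] S(S(S(add(S(add(Z, mul(Z, SSZ))), mul(SSZ, SSZ)))))
  [11] S(S(S(S(add(add(Z, mul(Z, SSZ)), mul(SSZ, SSZ))))))
  [12] S(S(S(S(add(mul(Z, SSZ), mul(SSZ, SSZ))))))
  [13] S(S(S(S(add(Z, mul(SSZ, SSZ))))))
  [14] S(S(S(S(mul(SSZ, SSZ)))))
  [15] S(S(S(S(add(SSZ, mul(SZ, SSZ))))))
  [16] S(S(S(S(S(add(SZ, mul(SZ, SSZ)))))))
  [17] S(S(S(S(S(S(add(Z, mul(SZ, SSZ))))))))
  [18] S(S(S(S(S(S(mul(SZ, SSZ)))))))
  [19] S(S(S(S(S(S(add(SSZ, mul(Z, SSZ))))))))
  [20] S(S(S(S(S(S(S(add(SZ, mul(Z, SSZ)))))))))
  [21] S(S(S(S(S(S(S(S(add(Z, mul(Z, SSZ))))))))))
  [22] S(S(S(S(S(S(S(S(mul(Z, SSZ)))))))))
  [23] S^8(Z)

Answer: normal form = S^8(Z)  (in 23 steps)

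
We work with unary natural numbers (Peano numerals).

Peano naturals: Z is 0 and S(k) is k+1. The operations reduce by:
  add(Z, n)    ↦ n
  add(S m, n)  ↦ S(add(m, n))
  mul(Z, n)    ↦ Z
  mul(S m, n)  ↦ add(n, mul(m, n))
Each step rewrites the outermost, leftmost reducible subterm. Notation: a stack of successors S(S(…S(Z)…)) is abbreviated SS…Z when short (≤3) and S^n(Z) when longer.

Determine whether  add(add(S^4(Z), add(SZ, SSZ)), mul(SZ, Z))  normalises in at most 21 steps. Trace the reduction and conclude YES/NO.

Answer: YES — reaches normal form S^7(Z) in 18 ≤ 21 steps

Derivation:
  start: add(add(S^4(Z), add(SZ, SSZ)), mul(SZ, Z))
  step 1: add(S(add(SSSZ, add(SZ, SSZ))), mul(SZ, Z))
  step 2: S(add(add(SSSZ, add(SZ, SSZ)), mul(SZ, Z)))
  step 3: S(add(S(add(SSZ, add(SZ, SSZ))), mul(SZ, Z)))
  step 4: S(S(add(add(SSZ, add(SZ, SSZ)), mul(SZ, Z))))
  step 5: S(S(add(S(add(SZ, add(SZ, SSZ))), mul(SZ, Z))))
  step 6: S(S(S(add(add(SZ, add(SZ, SSZ)), mul(SZ, Z)))))
  step 7: S(S(S(add(S(add(Z, add(SZ, SSZ))), mul(SZ, Z)))))
  step 8: S(S(S(S(add(add(Z, add(SZ, SSZ)), mul(SZ, Z))))))
  step 9: S(S(S(S(add(add(SZ, SSZ), mul(SZ, Z))))))
  step 10: S(S(S(S(add(S(add(Z, SSZ)), mul(SZ, Z))))))
  step 11: S(S(S(S(S(add(add(Z, SSZ), mul(SZ, Z)))))))
  step 12: S(S(S(S(S(add(SSZ, mul(SZ, Z)))))))
  step 13: S(S(S(S(S(S(add(SZ, mul(SZ, Z))))))))
  step 14: S(S(S(S(S(S(S(add(Z, mul(SZ, Z)))))))))
  step 15: S(S(S(S(S(S(S(mul(SZ, Z))))))))
  step 16: S(S(S(S(S(S(S(add(Z, mul(Z, Z)))))))))
  step 17: S(S(S(S(S(S(S(mul(Z, Z))))))))
  step 18: S^7(Z)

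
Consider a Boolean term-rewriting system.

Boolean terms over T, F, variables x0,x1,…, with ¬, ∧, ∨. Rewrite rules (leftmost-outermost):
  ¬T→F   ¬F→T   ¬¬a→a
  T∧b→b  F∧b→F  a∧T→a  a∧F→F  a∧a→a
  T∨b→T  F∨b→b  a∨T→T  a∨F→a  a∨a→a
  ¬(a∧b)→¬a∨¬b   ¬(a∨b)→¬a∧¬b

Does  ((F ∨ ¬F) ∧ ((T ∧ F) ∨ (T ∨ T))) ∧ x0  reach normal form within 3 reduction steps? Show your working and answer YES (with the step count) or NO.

Answer: NO — after 3 steps the term is ((T ∧ F) ∨ (T ∨ T)) ∧ x0, not yet normal

Reduction:
  start: ((F ∨ ¬F) ∧ ((T ∧ F) ∨ (T ∨ T))) ∧ x0
  →1  (¬F ∧ ((T ∧ F) ∨ (T ∨ T))) ∧ x0
  →2  (T ∧ ((T ∧ F) ∨ (T ∨ T))) ∧ x0
  →3  ((T ∧ F) ∨ (T ∨ T)) ∧ x0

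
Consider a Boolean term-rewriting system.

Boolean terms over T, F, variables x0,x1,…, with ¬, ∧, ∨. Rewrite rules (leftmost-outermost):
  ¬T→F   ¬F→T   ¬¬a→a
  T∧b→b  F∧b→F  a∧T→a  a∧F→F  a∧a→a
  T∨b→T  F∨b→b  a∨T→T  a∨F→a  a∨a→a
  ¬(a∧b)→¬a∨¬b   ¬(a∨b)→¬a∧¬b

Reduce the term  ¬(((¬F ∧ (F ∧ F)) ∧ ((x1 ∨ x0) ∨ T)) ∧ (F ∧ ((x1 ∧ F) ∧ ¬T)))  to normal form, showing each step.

  start: ¬(((¬F ∧ (F ∧ F)) ∧ ((x1 ∨ x0) ∨ T)) ∧ (F ∧ ((x1 ∧ F) ∧ ¬T)))
  [1] ¬((¬F ∧ (F ∧ F)) ∧ ((x1 ∨ x0) ∨ T)) ∨ ¬(F ∧ ((x1 ∧ F) ∧ ¬T))
  [2] (¬(¬F ∧ (F ∧ F)) ∨ ¬((x1 ∨ x0) ∨ T)) ∨ ¬(F ∧ ((x1 ∧ F) ∧ ¬T))
  [3] ((¬¬F ∨ ¬(F ∧ F)) ∨ ¬((x1 ∨ x0) ∨ T)) ∨ ¬(F ∧ ((x1 ∧ F) ∧ ¬T))
  [4] ((F ∨ ¬(F ∧ F)) ∨ ¬((x1 ∨ x0) ∨ T)) ∨ ¬(F ∧ ((x1 ∧ F) ∧ ¬T))
  [5] (¬(F ∧ F) ∨ ¬((x1 ∨ x0) ∨ T)) ∨ ¬(F ∧ ((x1 ∧ F) ∧ ¬T))
  [6] ((¬F ∨ ¬F) ∨ ¬((x1 ∨ x0) ∨ T)) ∨ ¬(F ∧ ((x1 ∧ F) ∧ ¬T))
  [7] (¬F ∨ ¬((x1 ∨ x0) ∨ T)) ∨ ¬(F ∧ ((x1 ∧ F) ∧ ¬T))
  [8] (T ∨ ¬((x1 ∨ x0) ∨ T)) ∨ ¬(F ∧ ((x1 ∧ F) ∧ ¬T))
  [9] T ∨ ¬(F ∧ ((x1 ∧ F) ∧ ¬T))
  [10] T

Answer: normal form = T  (in 10 steps)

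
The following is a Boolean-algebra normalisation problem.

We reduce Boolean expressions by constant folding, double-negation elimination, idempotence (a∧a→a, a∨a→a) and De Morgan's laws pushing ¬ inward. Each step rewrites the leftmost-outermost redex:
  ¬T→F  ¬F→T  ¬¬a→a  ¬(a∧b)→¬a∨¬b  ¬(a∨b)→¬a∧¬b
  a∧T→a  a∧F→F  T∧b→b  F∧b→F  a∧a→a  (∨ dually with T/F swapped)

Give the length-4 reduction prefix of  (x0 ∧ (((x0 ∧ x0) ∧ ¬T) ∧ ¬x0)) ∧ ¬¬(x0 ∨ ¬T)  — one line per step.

  start: (x0 ∧ (((x0 ∧ x0) ∧ ¬T) ∧ ¬x0)) ∧ ¬¬(x0 ∨ ¬T)
  →1  (x0 ∧ ((x0 ∧ ¬T) ∧ ¬x0)) ∧ ¬¬(x0 ∨ ¬T)
  →2  (x0 ∧ ((x0 ∧ F) ∧ ¬x0)) ∧ ¬¬(x0 ∨ ¬T)
  →3  (x0 ∧ (F ∧ ¬x0)) ∧ ¬¬(x0 ∨ ¬T)
  →4  (x0 ∧ F) ∧ ¬¬(x0 ∨ ¬T)

Answer: after 4 steps: (x0 ∧ F) ∧ ¬¬(x0 ∨ ¬T)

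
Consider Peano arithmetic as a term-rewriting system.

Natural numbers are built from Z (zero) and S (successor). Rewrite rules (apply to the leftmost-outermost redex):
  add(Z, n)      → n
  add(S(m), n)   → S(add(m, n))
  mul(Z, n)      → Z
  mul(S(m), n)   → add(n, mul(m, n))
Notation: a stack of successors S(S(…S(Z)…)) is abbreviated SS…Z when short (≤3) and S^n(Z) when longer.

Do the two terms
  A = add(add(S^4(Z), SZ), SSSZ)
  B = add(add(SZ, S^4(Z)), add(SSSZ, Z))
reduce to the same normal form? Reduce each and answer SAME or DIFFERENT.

Term A:
  start: add(add(S^4(Z), SZ), SSSZ)
  step 1: add(S(add(SSSZ, SZ)), SSSZ)
  step 2: S(add(add(SSSZ, SZ), SSSZ))
  step 3: S(add(S(add(SSZ, SZ)), SSSZ))
  step 4: S(S(add(add(SSZ, SZ), SSSZ)))
  step 5: S(S(add(S(add(SZ, SZ)), SSSZ)))
  step 6: S(S(S(add(add(SZ, SZ), SSSZ))))
  step 7: S(S(S(add(S(add(Z, SZ)), SSSZ))))
  step 8: S(S(S(S(add(add(Z, SZ), SSSZ)))))
  step 9: S(S(S(S(add(SZ, SSSZ)))))
  step 10: S(S(S(S(S(add(Z, SSSZ))))))
  step 11: S^8(Z)

Term B:
  start: add(add(SZ, S^4(Z)), add(SSSZ, Z))
  step 1: add(S(add(Z, S^4(Z))), add(SSSZ, Z))
  step 2: S(add(add(Z, S^4(Z)), add(SSSZ, Z)))
  step 3: S(add(S^4(Z), add(SSSZ, Z)))
  step 4: S(S(add(SSSZ, add(SSSZ, Z))))
  step 5: S(S(S(add(SSZ, add(SSSZ, Z)))))
  step 6: S(S(S(S(add(SZ, add(SSSZ, Z))))))
  step 7: S(S(S(S(S(add(Z, add(SSSZ, Z)))))))
  step 8: S(S(S(S(S(add(SSSZ, Z))))))
  step 9: S(S(S(S(S(S(add(SSZ, Z)))))))
  step 10: S(S(S(S(S(S(S(add(SZ, Z))))))))
  step 11: S(S(S(S(S(S(S(S(add(Z, Z)))))))))
  step 12: S^8(Z)

Answer: SAME — A ⇓ S^8(Z), B ⇓ S^8(Z)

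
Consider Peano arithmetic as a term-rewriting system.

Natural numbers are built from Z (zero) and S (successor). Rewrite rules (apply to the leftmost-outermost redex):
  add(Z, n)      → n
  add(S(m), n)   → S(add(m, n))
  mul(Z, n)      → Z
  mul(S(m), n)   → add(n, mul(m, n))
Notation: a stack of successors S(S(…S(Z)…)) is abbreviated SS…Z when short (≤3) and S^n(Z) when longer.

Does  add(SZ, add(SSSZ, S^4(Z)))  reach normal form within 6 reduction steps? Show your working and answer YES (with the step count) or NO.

Answer: YES — reaches normal form S^8(Z) in 6 ≤ 6 steps

Derivation:
  start: add(SZ, add(SSSZ, S^4(Z)))
  →1  S(add(Z, add(SSSZ, S^4(Z))))
  →2  S(add(SSSZ, S^4(Z)))
  →3  S(S(add(SSZ, S^4(Z))))
  →4  S(S(S(add(SZ, S^4(Z)))))
  →5  S(S(S(S(add(Z, S^4(Z))))))
  →6  S^8(Z)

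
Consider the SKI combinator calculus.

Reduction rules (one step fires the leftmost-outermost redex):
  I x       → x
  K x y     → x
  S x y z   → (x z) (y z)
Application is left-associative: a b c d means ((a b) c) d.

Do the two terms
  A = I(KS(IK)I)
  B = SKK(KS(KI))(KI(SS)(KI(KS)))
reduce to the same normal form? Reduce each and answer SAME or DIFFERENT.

Answer: SAME — A ⇓ SI, B ⇓ SI

Reduction:
Term A:
  start: I(KS(IK)I)
  [1] KS(IK)I
  [2] SI

Term B:
  start: SKK(KS(KI))(KI(SS)(KI(KS)))
  [1] K(KS(KI))(K(KS(KI)))(KI(SS)(KI(KS)))
  [2] KS(KI)(KI(SS)(KI(KS)))
  [3] S(KI(SS)(KI(KS)))
  [4] S(I(KI(KS)))
  [5] S(KI(KS))
  [6] SI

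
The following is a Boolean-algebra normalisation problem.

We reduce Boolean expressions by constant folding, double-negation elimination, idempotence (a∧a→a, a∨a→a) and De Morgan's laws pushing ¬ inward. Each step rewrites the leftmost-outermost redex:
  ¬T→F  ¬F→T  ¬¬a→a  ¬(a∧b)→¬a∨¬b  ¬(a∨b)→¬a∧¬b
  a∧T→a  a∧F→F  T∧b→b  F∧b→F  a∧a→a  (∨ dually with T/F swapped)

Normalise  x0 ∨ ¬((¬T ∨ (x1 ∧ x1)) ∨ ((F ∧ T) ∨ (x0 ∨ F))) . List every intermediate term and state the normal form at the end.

  start: x0 ∨ ¬((¬T ∨ (x1 ∧ x1)) ∨ ((F ∧ T) ∨ (x0 ∨ F)))
  →1  x0 ∨ (¬(¬T ∨ (x1 ∧ x1)) ∧ ¬((F ∧ T) ∨ (x0 ∨ F)))
  →2  x0 ∨ ((¬¬T ∧ ¬(x1 ∧ x1)) ∧ ¬((F ∧ T) ∨ (x0 ∨ F)))
  →3  x0 ∨ ((T ∧ ¬(x1 ∧ x1)) ∧ ¬((F ∧ T) ∨ (x0 ∨ F)))
  →4  x0 ∨ (¬(x1 ∧ x1) ∧ ¬((F ∧ T) ∨ (x0 ∨ F)))
  →5  x0 ∨ ((¬x1 ∨ ¬x1) ∧ ¬((F ∧ T) ∨ (x0 ∨ F)))
  →6  x0 ∨ (¬x1 ∧ ¬((F ∧ T) ∨ (x0 ∨ F)))
  →7  x0 ∨ (¬x1 ∧ (¬(F ∧ T) ∧ ¬(x0 ∨ F)))
  →8  x0 ∨ (¬x1 ∧ ((¬F ∨ ¬T) ∧ ¬(x0 ∨ F)))
  →9  x0 ∨ (¬x1 ∧ ((T ∨ ¬T) ∧ ¬(x0 ∨ F)))
  →10  x0 ∨ (¬x1 ∧ (T ∧ ¬(x0 ∨ F)))
  →11  x0 ∨ (¬x1 ∧ ¬(x0 ∨ F))
  →12  x0 ∨ (¬x1 ∧ (¬x0 ∧ ¬F))
  →13  x0 ∨ (¬x1 ∧ (¬x0 ∧ T))
  →14  x0 ∨ (¬x1 ∧ ¬x0)

Answer: normal form = x0 ∨ (¬x1 ∧ ¬x0)  (in 14 steps)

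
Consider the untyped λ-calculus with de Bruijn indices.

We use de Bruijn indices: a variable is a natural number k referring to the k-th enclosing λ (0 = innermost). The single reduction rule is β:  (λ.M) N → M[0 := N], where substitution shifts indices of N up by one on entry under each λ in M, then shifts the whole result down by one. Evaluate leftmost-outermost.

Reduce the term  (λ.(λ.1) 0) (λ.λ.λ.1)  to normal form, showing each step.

  start: (λ.(λ.1) 0) (λ.λ.λ.1)
  →1  (λ.λ.λ.λ.1) (λ.λ.λ.1)
  →2  λ.λ.λ.1

Answer: normal form = λ.λ.λ.1  (in 2 steps)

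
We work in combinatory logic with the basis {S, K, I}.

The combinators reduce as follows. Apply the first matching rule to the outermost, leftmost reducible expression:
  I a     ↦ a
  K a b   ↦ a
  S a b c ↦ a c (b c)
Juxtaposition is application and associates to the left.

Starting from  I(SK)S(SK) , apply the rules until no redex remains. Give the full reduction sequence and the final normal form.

Answer: normal form = SK  (in 3 steps)

Derivation:
  start: I(SK)S(SK)
  [1] SKS(SK)
  [2] K(SK)(S(SK))
  [3] SK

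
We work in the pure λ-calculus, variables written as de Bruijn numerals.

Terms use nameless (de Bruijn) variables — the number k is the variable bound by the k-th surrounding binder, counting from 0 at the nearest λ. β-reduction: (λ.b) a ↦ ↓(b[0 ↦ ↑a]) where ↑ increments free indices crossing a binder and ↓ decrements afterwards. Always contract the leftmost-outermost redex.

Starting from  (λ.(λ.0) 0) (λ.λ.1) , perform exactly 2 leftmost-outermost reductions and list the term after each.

  start: (λ.(λ.0) 0) (λ.λ.1)
  [1] (λ.0) (λ.λ.1)
  [2] λ.λ.1

Answer: after 2 steps: λ.λ.1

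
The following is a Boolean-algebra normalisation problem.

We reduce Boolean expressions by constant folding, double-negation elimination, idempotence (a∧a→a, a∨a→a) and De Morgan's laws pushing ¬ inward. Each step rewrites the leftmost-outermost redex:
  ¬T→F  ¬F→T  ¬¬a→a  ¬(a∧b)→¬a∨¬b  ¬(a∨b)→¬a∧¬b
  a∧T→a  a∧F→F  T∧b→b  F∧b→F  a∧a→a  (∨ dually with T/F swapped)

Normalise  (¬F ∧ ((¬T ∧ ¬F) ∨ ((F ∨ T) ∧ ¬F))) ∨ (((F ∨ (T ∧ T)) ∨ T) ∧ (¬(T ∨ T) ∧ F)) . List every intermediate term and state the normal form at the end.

Answer: normal form = T  (in 9 steps)

Working:
  start: (¬F ∧ ((¬T ∧ ¬F) ∨ ((F ∨ T) ∧ ¬F))) ∨ (((F ∨ (T ∧ T)) ∨ T) ∧ (¬(T ∨ T) ∧ F))
  step 1: (T ∧ ((¬T ∧ ¬F) ∨ ((F ∨ T) ∧ ¬F))) ∨ (((F ∨ (T ∧ T)) ∨ T) ∧ (¬(T ∨ T) ∧ F))
  step 2: ((¬T ∧ ¬F) ∨ ((F ∨ T) ∧ ¬F)) ∨ (((F ∨ (T ∧ T)) ∨ T) ∧ (¬(T ∨ T) ∧ F))
  step 3: ((F ∧ ¬F) ∨ ((F ∨ T) ∧ ¬F)) ∨ (((F ∨ (T ∧ T)) ∨ T) ∧ (¬(T ∨ T) ∧ F))
  step 4: (F ∨ ((F ∨ T) ∧ ¬F)) ∨ (((F ∨ (T ∧ T)) ∨ T) ∧ (¬(T ∨ T) ∧ F))
  step 5: ((F ∨ T) ∧ ¬F) ∨ (((F ∨ (T ∧ T)) ∨ T) ∧ (¬(T ∨ T) ∧ F))
  step 6: (T ∧ ¬F) ∨ (((F ∨ (T ∧ T)) ∨ T) ∧ (¬(T ∨ T) ∧ F))
  step 7: ¬F ∨ (((F ∨ (T ∧ T)) ∨ T) ∧ (¬(T ∨ T) ∧ F))
  step 8: T ∨ (((F ∨ (T ∧ T)) ∨ T) ∧ (¬(T ∨ T) ∧ F))
  step 9: T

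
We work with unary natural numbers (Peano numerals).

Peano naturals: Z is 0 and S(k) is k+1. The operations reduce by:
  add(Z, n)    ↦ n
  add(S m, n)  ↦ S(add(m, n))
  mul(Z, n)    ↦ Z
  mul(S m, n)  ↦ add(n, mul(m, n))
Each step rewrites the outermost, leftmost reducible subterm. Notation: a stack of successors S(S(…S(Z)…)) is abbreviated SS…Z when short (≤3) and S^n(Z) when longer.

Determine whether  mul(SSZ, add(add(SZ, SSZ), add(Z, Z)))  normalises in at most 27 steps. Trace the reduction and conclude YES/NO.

Answer: YES — reaches normal form S^6(Z) in 25 ≤ 27 steps

Derivation:
  start: mul(SSZ, add(add(SZ, SSZ), add(Z, Z)))
  →1  add(add(add(SZ, SSZ), add(Z, Z)), mul(SZ, add(add(SZ, SSZ), add(Z, Z))))
  →2  add(add(S(add(Z, SSZ)), add(Z, Z)), mul(SZ, add(add(SZ, SSZ), add(Z, Z))))
  →3  add(S(add(add(Z, SSZ), add(Z, Z))), mul(SZ, add(add(SZ, SSZ), add(Z, Z))))
  →4  S(add(add(add(Z, SSZ), add(Z, Z)), mul(SZ, add(add(SZ, SSZ), add(Z, Z)))))
  →5  S(add(add(SSZ, add(Z, Z)), mul(SZ, add(add(SZ, SSZ), add(Z, Z)))))
  →6  S(add(S(add(SZ, add(Z, Z))), mul(SZ, add(add(SZ, SSZ), add(Z, Z)))))
  →7  S(S(add(add(SZ, add(Z, Z)), mul(SZ, add(add(SZ, SSZ), add(Z, Z))))))
  →8  S(S(add(S(add(Z, add(Z, Z))), mul(SZ, add(add(SZ, SSZ), add(Z, Z))))))
  →9  S(S(S(add(add(Z, add(Z, Z)), mul(SZ, add(add(SZ, SSZ), add(Z, Z)))))))
  →10  S(S(S(add(add(Z, Z), mul(SZ, add(add(SZ, SSZ), add(Z, Z)))))))
  →11  S(S(S(add(Z, mul(SZ, add(add(SZ, SSZ), add(Z, Z)))))))
  →12  S(S(S(mul(SZ, add(add(SZ, SSZ), add(Z, Z))))))
  →13  S(S(S(add(add(add(SZ, SSZ), add(Z, Z)), mul(Z, add(add(SZ, SSZ), add(Z, Z)))))))
  →14  S(S(S(add(add(S(add(Z, SSZ)), add(Z, Z)), mul(Z, add(add(SZ, SSZ), add(Z, Z)))))))
  →15  S(S(S(add(S(add(add(Z, SSZ), add(Z, Z))), mul(Z, add(add(SZ, SSZ), add(Z, Z)))))))
  →16  S(S(S(S(add(add(add(Z, SSZ), add(Z, Z)), mul(Z, add(add(SZ, SSZ), add(Z, Z))))))))
  →17  S(S(S(S(add(add(SSZ, add(Z, Z)), mul(Z, add(add(SZ, SSZ), add(Z, Z))))))))
  →18  S(S(S(S(add(S(add(SZ, add(Z, Z))), mul(Z, add(add(SZ, SSZ), add(Z, Z))))))))
  →19  S(S(S(S(S(add(add(SZ, add(Z, Z)), mul(Z, add(add(SZ, SSZ), add(Z, Z)))))))))
  →20  S(S(S(S(S(add(S(add(Z, add(Z, Z))), mul(Z, add(add(SZ, SSZ), add(Z, Z)))))))))
  →21  S(S(S(S(S(S(add(add(Z, add(Z, Z)), mul(Z, add(add(SZ, SSZ), add(Z, Z))))))))))
  →22  S(S(S(S(S(S(add(add(Z, Z), mul(Z, add(add(SZ, SSZ), add(Z, Z))))))))))
  →23  S(S(S(S(S(S(add(Z, mul(Z, add(add(SZ, SSZ), add(Z, Z))))))))))
  →24  S(S(S(S(S(S(mul(Z, add(add(SZ, SSZ), add(Z, Z)))))))))
  →25  S^6(Z)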